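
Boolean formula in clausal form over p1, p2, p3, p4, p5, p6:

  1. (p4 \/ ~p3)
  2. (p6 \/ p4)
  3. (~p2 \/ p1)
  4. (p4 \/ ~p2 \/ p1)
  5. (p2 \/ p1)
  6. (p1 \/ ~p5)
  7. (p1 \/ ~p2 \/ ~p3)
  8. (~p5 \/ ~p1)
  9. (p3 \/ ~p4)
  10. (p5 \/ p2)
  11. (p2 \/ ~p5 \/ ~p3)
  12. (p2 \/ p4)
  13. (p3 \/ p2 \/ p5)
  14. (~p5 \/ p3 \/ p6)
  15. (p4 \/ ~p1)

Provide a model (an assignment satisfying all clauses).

p1 = T, p2 = T, p3 = T, p4 = T, p5 = F, p6 = T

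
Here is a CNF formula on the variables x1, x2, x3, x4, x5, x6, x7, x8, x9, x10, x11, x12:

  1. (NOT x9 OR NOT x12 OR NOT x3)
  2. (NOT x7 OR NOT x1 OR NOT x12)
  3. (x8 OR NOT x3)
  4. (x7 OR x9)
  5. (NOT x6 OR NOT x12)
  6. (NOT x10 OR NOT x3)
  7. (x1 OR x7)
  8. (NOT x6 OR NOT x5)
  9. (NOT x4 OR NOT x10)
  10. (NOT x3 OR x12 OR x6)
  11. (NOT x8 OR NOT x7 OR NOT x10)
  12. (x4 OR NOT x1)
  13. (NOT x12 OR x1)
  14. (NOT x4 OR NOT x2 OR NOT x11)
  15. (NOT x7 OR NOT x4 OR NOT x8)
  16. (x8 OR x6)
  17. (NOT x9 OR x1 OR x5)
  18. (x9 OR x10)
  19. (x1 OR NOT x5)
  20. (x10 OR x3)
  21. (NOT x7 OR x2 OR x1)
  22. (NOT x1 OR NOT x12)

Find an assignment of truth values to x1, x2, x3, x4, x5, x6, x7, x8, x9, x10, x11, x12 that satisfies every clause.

x1=T, x2=F, x3=T, x4=T, x5=F, x6=T, x7=F, x8=T, x9=T, x10=F, x11=F, x12=F

Check each clause:
  1. (NOT x12 OR NOT x3 OR NOT x9) — NOT x12 is true.
  2. (NOT x12 OR NOT x7 OR NOT x1) — NOT x7 is true.
  3. (NOT x3 OR x8) — x8 is true.
  4. (x9 OR x7) — x9 is true.
  5. (NOT x6 OR NOT x12) — NOT x12 is true.
  6. (NOT x3 OR NOT x10) — NOT x10 is true.
  7. (x7 OR x1) — x1 is true.
  8. (NOT x5 OR NOT x6) — NOT x5 is true.
  9. (NOT x4 OR NOT x10) — NOT x10 is true.
  10. (x6 OR NOT x3 OR x12) — x6 is true.
  11. (NOT x7 OR NOT x8 OR NOT x10) — NOT x7 is true.
  12. (NOT x1 OR x4) — x4 is true.
  13. (x1 OR NOT x12) — x1 is true.
  14. (NOT x2 OR NOT x11 OR NOT x4) — NOT x11 is true.
  15. (NOT x8 OR NOT x4 OR NOT x7) — NOT x7 is true.
  16. (x8 OR x6) — x8 is true.
  17. (x5 OR NOT x9 OR x1) — x1 is true.
  18. (x9 OR x10) — x9 is true.
  19. (x1 OR NOT x5) — x1 is true.
  20. (x10 OR x3) — x3 is true.
  21. (x1 OR NOT x7 OR x2) — NOT x7 is true.
  22. (NOT x12 OR NOT x1) — NOT x12 is true.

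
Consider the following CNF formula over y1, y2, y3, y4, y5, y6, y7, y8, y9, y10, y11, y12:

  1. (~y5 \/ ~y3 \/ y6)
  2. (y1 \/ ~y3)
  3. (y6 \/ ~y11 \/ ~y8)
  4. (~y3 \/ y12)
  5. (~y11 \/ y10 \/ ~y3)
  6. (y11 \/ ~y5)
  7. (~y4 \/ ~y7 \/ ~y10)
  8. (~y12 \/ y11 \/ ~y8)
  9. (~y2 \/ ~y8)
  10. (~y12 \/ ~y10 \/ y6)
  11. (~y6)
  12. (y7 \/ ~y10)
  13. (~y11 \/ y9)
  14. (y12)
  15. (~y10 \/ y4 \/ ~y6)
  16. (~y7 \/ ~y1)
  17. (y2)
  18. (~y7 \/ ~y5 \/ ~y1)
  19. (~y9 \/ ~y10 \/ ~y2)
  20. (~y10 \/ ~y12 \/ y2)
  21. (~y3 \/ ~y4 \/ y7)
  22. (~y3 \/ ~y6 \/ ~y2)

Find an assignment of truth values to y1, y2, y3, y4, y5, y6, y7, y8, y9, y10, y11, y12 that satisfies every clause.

y1=False, y2=True, y3=False, y4=False, y5=False, y6=False, y7=True, y8=False, y9=True, y10=False, y11=True, y12=True

(~y6) is a unit clause, so y6 = False.
The clause (y12) is unit: y12 must be True.
The clause (~y10) is unit: y10 must be False.
(y2) is a unit clause, so y2 = True.
Unit propagation: (~y8) forces y8 = False.
y3 occurs only negated in the remaining clauses — set y3 = False.
Pure literal: y4 appears only negated; assign y4 = False.
Try y1 = False.
Branch on y5: take y5 = False.
For the remaining variables, y7 = True, y9 = True, y11 = True works.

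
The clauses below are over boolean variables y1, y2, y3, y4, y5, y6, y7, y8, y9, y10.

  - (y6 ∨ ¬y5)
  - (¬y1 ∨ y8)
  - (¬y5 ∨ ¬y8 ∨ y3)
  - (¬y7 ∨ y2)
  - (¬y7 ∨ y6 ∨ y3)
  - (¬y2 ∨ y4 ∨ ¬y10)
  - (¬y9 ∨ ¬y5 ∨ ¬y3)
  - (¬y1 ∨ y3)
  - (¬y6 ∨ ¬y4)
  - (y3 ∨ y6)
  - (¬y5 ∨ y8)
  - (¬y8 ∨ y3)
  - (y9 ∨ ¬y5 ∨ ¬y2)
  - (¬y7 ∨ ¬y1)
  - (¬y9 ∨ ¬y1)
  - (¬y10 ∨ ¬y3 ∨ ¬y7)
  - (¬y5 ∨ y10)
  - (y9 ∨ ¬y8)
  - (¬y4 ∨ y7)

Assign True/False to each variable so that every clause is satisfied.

Pure literal: y1 appears only negated; assign y1 = False.
y5 occurs only negated in the remaining clauses — set y5 = False.
Branch on y2: take y2 = False.
  then y7 is forced to False.
  then y4 is forced to False.
For the remaining variables, y3 = False, y6 = True, y8 = False, y9 = True, y10 = True works.

y1=False, y2=False, y3=False, y4=False, y5=False, y6=True, y7=False, y8=False, y9=True, y10=True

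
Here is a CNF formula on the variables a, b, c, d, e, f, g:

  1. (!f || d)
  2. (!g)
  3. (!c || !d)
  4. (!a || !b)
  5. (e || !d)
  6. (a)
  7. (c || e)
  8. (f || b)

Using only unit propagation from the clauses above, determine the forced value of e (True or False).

Unit clause (!g) sets g = False.
Unit clause (a) sets a = True.
(!b || !a) with a = True leaves only !b, so b = False.
From (f || b) and b = False: f = True.
(!f || d): since f = True, the clause reduces to (d). d = True.
(!d || !c) with d = True leaves only !c, so c = False.
(e || !d): since d = True, the clause reduces to (e). e = True.

True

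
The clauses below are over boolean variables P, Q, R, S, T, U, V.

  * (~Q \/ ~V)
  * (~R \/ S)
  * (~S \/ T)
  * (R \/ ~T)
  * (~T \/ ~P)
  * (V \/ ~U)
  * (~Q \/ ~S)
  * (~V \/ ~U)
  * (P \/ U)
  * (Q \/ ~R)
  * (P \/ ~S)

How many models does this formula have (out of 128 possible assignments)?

3

The models are:
  P=T Q=F R=F S=F T=F U=F V=F
  P=T Q=F R=F S=F T=F U=F V=T
  P=T Q=T R=F S=F T=F U=F V=F
That's 3 in total.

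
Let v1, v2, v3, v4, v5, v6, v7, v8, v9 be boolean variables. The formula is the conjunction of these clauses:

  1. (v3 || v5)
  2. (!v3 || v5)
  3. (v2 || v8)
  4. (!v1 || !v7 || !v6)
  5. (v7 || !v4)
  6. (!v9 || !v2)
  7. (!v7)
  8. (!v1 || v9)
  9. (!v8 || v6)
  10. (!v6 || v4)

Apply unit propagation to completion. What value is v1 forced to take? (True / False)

False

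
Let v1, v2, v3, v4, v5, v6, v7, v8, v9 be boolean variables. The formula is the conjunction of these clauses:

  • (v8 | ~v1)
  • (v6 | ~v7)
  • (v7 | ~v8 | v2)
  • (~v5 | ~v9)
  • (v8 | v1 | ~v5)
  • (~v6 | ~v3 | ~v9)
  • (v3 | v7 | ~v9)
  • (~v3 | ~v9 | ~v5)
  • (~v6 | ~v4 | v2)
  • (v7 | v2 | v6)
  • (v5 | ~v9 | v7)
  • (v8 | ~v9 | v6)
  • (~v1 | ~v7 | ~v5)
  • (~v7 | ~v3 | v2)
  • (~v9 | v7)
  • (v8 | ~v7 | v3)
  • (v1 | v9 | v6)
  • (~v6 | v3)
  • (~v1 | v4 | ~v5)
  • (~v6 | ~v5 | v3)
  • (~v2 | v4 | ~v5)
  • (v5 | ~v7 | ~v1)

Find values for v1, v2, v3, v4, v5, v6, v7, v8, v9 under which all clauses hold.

v1=F, v2=T, v3=T, v4=T, v5=F, v6=T, v7=T, v8=F, v9=F

Check each clause:
  1. (v8 | ~v1) — ~v1 is true.
  2. (~v7 | v6) — v6 is true.
  3. (v7 | ~v8 | v2) — ~v8 is true.
  4. (~v5 | ~v9) — ~v5 is true.
  5. (v8 | v1 | ~v5) — ~v5 is true.
  6. (~v3 | ~v6 | ~v9) — ~v9 is true.
  7. (v7 | v3 | ~v9) — v3 is true.
  8. (~v5 | ~v9 | ~v3) — ~v5 is true.
  9. (~v6 | ~v4 | v2) — v2 is true.
  10. (v2 | v6 | v7) — v2 is true.
  11. (v7 | ~v9 | v5) — ~v9 is true.
  12. (~v9 | v6 | v8) — v6 is true.
  13. (~v1 | ~v5 | ~v7) — ~v5 is true.
  14. (v2 | ~v7 | ~v3) — v2 is true.
  15. (v7 | ~v9) — ~v9 is true.
  16. (v3 | ~v7 | v8) — v3 is true.
  17. (v9 | v1 | v6) — v6 is true.
  18. (~v6 | v3) — v3 is true.
  19. (~v5 | ~v1 | v4) — ~v5 is true.
  20. (~v6 | ~v5 | v3) — v3 is true.
  21. (v4 | ~v5 | ~v2) — ~v5 is true.
  22. (~v1 | ~v7 | v5) — ~v1 is true.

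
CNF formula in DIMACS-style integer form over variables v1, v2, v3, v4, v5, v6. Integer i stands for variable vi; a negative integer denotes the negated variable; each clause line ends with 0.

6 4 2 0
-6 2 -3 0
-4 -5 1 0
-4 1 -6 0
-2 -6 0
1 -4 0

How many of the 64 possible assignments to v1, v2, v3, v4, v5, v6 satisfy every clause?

22

Split on v4, then v6.
  v4=T, v6=T: remaining (v1,v2,v3,v5) ∈ {(T,F,F,F); (T,F,F,T)} — 2.
  v4=T, v6=F: forces v1=T; v2, v3, v5 free → 2^3 = 8.
  v4=F, v6=T: remaining (v1,v2,v3,v5) ∈ {(F,F,F,F); (F,F,F,T); (T,F,F,F); (T,F,F,T)} — 4.
  v4=F, v6=F: forces v2=T; v1, v3, v5 free → 2^3 = 8.
Total: 2 + 8 + 4 + 8 = 22.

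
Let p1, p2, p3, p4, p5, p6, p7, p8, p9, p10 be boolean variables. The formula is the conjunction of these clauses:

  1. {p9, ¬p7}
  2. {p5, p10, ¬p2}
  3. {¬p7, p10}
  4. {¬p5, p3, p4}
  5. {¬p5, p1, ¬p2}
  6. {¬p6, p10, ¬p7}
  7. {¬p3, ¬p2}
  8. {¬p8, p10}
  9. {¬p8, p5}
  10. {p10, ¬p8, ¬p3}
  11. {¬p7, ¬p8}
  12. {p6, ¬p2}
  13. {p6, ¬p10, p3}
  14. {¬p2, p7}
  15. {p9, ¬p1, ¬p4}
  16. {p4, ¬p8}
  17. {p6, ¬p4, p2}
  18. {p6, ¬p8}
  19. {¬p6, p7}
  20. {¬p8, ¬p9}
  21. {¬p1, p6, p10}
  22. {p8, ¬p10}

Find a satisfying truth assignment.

p1 = F  p2 = F  p3 = T  p4 = F  p5 = T  p6 = F  p7 = F  p8 = F  p9 = F  p10 = F

Check each clause:
  1. {p9, ¬p7} — ¬p7 is true.
  2. {p5, p10, ¬p2} — p5 is true.
  3. {¬p7, p10} — ¬p7 is true.
  4. {p3, p4, ¬p5} — p3 is true.
  5. {p1, ¬p2, ¬p5} — ¬p2 is true.
  6. {p10, ¬p7, ¬p6} — ¬p7 is true.
  7. {¬p3, ¬p2} — ¬p2 is true.
  8. {¬p8, p10} — ¬p8 is true.
  9. {p5, ¬p8} — ¬p8 is true.
  10. {p10, ¬p8, ¬p3} — ¬p8 is true.
  11. {¬p7, ¬p8} — ¬p8 is true.
  12. {¬p2, p6} — ¬p2 is true.
  13. {p3, p6, ¬p10} — p3 is true.
  14. {p7, ¬p2} — ¬p2 is true.
  15. {p9, ¬p4, ¬p1} — ¬p4 is true.
  16. {p4, ¬p8} — ¬p8 is true.
  17. {p2, ¬p4, p6} — ¬p4 is true.
  18. {¬p8, p6} — ¬p8 is true.
  19. {p7, ¬p6} — ¬p6 is true.
  20. {¬p8, ¬p9} — ¬p8 is true.
  21. {¬p1, p6, p10} — ¬p1 is true.
  22. {p8, ¬p10} — ¬p10 is true.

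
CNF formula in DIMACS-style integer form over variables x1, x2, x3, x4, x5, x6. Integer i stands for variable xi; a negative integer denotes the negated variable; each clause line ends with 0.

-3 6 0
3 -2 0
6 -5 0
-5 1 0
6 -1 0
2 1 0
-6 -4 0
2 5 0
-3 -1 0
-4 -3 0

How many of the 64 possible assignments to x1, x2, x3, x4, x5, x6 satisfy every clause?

The models are:
  x1=F x2=T x3=T x4=F x5=F x6=T
  x1=T x2=F x3=F x4=F x5=T x6=T
That's 2 in total.

2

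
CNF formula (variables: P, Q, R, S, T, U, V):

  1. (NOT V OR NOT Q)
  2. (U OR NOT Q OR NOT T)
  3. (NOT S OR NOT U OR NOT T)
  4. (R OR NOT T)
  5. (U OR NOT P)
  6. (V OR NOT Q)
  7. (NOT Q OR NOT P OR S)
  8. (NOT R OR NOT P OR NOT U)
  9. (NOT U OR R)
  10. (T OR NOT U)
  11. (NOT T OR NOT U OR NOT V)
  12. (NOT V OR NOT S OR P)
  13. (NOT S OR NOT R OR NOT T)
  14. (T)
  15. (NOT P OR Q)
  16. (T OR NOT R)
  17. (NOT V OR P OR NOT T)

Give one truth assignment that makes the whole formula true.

P = F, Q = F, R = T, S = F, T = T, U = F, V = F

Check each clause:
  1. (NOT V OR NOT Q) — NOT V is true.
  2. (NOT T OR U OR NOT Q) — NOT Q is true.
  3. (NOT S OR NOT U OR NOT T) — NOT U is true.
  4. (NOT T OR R) — R is true.
  5. (NOT P OR U) — NOT P is true.
  6. (NOT Q OR V) — NOT Q is true.
  7. (NOT Q OR NOT P OR S) — NOT P is true.
  8. (NOT R OR NOT P OR NOT U) — NOT U is true.
  9. (NOT U OR R) — NOT U is true.
  10. (NOT U OR T) — NOT U is true.
  11. (NOT T OR NOT V OR NOT U) — NOT V is true.
  12. (P OR NOT V OR NOT S) — NOT S is true.
  13. (NOT S OR NOT T OR NOT R) — NOT S is true.
  14. (T) — T is true.
  15. (Q OR NOT P) — NOT P is true.
  16. (T OR NOT R) — T is true.
  17. (P OR NOT V OR NOT T) — NOT V is true.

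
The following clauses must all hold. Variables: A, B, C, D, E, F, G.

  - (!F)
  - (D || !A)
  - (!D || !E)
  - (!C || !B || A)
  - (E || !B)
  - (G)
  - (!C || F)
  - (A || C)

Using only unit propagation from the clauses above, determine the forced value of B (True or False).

(!F) stands alone — F = False.
Unit clause (G) sets G = True.
In (!C || F), F is now false; !C must hold, so C = False.
In (C || A), C is now false; A must hold, so A = True.
In (!A || D), !A is now false; D must hold, so D = True.
(!E || !D): since D = True, the clause reduces to (!E). E = False.
(!B || E): since E = False, the clause reduces to (!B). B = False.

False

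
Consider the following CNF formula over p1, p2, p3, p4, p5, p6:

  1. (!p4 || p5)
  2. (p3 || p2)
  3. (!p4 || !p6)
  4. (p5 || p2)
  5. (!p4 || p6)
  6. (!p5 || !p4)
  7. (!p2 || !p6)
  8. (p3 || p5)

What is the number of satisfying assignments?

10

Split on p4, then p5.
  p4=1, p5=1: a clause becomes empty — 0.
  p4=1, p5=0: a clause becomes empty — 0.
  p4=0, p5=1: p1 free; 4 ways for (p2,p3,p6) × 2^1 = 8.
  p4=0, p5=0: remaining (p1,p2,p3,p6) ∈ {(0,1,1,0); (1,1,1,0)} — 2.
Total: 0 + 0 + 8 + 2 = 10.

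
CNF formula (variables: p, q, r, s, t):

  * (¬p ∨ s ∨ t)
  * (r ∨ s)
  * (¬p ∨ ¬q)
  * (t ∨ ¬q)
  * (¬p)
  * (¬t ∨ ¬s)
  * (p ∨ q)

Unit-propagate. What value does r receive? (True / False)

True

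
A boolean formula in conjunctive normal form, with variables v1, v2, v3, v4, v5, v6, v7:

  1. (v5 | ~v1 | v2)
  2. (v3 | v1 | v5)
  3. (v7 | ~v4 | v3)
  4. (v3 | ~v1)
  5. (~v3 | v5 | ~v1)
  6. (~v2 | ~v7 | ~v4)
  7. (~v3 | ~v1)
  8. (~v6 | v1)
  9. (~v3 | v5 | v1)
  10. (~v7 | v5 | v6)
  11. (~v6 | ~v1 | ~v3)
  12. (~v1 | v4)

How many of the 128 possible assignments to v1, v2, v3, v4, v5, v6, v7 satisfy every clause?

12

Case analysis on v1 and v3:
  v1=1, v3=1: a clause becomes empty — 0.
  v1=1, v3=0: a clause becomes empty — 0.
  v1=0, v3=1: 7 of the 32 assignments to (v2,v4,v5,v6,v7) work.
  v1=0, v3=0: 5 of the 32 assignments to (v2,v4,v5,v6,v7) work.
Total: 0 + 0 + 7 + 5 = 12.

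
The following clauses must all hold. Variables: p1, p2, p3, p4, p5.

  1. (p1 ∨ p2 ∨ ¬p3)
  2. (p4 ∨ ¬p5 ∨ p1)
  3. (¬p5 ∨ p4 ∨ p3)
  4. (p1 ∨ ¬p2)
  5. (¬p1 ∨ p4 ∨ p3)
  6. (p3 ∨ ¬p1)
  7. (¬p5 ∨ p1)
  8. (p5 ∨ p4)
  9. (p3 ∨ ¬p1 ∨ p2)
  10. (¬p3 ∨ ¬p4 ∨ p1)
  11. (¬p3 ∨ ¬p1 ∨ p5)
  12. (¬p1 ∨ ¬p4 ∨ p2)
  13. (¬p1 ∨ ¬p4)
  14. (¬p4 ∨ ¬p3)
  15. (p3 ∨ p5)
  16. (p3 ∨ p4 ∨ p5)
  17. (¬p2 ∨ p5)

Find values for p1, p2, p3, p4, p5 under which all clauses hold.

p1=T, p2=F, p3=T, p4=F, p5=T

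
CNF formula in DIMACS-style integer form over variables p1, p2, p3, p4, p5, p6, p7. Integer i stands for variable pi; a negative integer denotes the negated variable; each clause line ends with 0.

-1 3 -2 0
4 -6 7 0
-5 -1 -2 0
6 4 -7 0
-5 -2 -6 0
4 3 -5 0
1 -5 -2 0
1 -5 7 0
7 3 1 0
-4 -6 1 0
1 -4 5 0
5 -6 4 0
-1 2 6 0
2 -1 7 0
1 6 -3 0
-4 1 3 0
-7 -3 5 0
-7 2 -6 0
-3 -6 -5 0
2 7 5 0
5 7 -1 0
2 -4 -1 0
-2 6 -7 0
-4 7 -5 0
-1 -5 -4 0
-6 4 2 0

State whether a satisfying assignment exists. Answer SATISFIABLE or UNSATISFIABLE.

p1 = True:
  p2 = True:
    propagation gives p3=True, p5=False, p7=False; an empty clause results — contradiction.
  p2 = False:
    propagation gives p6=True, p7=True; an empty clause results — contradiction.
p1 = False:
  p5 = True:
    propagation gives p2=False, p7=True, p6=False, p4=True; an empty clause results — contradiction.
  p5 = False:
    propagation gives p4=False, p6=False, p7=False, p3=True; an empty clause results — contradiction.
Every branch closes, so no satisfying assignment exists.

UNSATISFIABLE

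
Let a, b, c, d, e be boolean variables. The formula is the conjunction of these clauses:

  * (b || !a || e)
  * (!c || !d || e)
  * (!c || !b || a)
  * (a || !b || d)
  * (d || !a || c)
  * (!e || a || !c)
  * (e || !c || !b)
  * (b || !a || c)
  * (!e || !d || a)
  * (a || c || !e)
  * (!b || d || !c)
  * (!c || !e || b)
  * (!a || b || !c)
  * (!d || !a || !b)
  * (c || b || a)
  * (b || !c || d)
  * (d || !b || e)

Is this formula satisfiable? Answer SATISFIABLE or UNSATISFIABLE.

SATISFIABLE

Try a = False.
The remaining clauses are satisfied by b = True, c = False, d = True, e = False.
So a = F, b = T, c = F, d = T, e = F is a satisfying assignment.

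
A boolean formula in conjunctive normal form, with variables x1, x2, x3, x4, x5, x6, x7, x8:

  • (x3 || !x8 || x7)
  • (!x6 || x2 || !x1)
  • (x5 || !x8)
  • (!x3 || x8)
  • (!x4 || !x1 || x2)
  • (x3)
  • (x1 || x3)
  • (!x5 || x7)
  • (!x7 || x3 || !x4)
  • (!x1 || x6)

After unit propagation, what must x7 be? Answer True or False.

True

Unit clause (x3) sets x3 = True.
(x8 || !x3) with x3 = True leaves only x8, so x8 = True.
(x5 || !x8): since x8 = True, the clause reduces to (x5). x5 = True.
(!x5 || x7) with x5 = True leaves only x7, so x7 = True.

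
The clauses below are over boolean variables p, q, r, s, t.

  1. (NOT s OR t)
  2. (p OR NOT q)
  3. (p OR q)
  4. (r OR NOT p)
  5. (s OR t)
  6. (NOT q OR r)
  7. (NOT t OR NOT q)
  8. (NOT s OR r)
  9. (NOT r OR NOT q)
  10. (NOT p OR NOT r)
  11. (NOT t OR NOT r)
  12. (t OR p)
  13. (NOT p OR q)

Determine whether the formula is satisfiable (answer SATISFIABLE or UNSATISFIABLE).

UNSATISFIABLE

p = True:
  propagation gives r=True; an empty clause results — contradiction.
p = False:
  propagation gives q=False; an empty clause results — contradiction.
Every branch closes, so no satisfying assignment exists.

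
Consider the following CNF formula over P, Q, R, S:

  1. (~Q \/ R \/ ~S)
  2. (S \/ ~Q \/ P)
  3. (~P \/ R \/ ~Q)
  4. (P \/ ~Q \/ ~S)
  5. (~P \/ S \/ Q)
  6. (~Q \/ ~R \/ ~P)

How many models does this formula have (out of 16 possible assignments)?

6

Satisfying assignments:
  P=0 Q=0 R=0 S=0
  P=0 Q=0 R=0 S=1
  P=0 Q=0 R=1 S=0
  P=0 Q=0 R=1 S=1
  P=1 Q=0 R=0 S=1
  P=1 Q=0 R=1 S=1
Count: 6.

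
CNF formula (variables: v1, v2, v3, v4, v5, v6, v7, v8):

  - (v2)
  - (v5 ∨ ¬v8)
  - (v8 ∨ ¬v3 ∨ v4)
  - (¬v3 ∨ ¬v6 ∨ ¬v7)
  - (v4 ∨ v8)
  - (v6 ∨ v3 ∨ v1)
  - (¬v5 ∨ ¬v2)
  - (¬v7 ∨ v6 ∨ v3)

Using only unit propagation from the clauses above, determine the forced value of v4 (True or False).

True

(v2) stands alone — v2 = True.
(¬v2 ∨ ¬v5): since v2 = True, the clause reduces to (¬v5). v5 = False.
(¬v8 ∨ v5): since v5 = False, the clause reduces to (¬v8). v8 = False.
(v8 ∨ v4) with v8 = False leaves only v4, so v4 = True.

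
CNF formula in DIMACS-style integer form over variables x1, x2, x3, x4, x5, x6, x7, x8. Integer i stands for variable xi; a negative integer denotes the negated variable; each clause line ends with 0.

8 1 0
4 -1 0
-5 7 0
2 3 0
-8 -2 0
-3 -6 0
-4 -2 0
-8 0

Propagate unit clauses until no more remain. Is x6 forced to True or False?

(NOT x8) stands alone — x8 = False.
From (x8 OR x1) and x8 = False: x1 = True.
(NOT x1 OR x4) with x1 = True leaves only x4, so x4 = True.
From (NOT x2 OR NOT x4) and x4 = True: x2 = False.
From (x3 OR x2) and x2 = False: x3 = True.
From (NOT x6 OR NOT x3) and x3 = True: x6 = False.

False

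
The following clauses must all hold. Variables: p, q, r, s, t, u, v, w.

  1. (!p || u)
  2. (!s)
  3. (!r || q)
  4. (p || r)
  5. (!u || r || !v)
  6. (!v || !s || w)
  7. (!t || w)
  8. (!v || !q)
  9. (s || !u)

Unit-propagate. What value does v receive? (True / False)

(!s) stands alone — s = False.
(!u || s) with s = False leaves only !u, so u = False.
From (!p || u) and u = False: p = False.
From (r || p) and p = False: r = True.
From (q || !r) and r = True: q = True.
From (!q || !v) and q = True: v = False.

False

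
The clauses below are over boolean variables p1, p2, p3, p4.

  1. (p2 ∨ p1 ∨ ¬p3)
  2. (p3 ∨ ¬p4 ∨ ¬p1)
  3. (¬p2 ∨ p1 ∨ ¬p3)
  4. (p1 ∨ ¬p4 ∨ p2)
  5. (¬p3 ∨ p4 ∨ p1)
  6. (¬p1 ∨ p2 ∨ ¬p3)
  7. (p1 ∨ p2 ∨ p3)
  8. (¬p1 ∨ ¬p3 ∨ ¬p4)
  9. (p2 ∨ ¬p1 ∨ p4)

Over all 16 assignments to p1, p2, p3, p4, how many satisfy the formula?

4

The models are:
  p1=0 p2=1 p3=0 p4=0
  p1=0 p2=1 p3=0 p4=1
  p1=1 p2=1 p3=0 p4=0
  p1=1 p2=1 p3=1 p4=0
Count: 4.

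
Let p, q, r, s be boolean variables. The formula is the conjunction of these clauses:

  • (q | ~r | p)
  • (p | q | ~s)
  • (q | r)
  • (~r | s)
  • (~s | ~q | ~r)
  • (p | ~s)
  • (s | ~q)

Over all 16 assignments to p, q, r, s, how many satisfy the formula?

Satisfying assignments:
  p=1 q=0 r=1 s=1
  p=1 q=1 r=0 s=1
That's 2 in total.

2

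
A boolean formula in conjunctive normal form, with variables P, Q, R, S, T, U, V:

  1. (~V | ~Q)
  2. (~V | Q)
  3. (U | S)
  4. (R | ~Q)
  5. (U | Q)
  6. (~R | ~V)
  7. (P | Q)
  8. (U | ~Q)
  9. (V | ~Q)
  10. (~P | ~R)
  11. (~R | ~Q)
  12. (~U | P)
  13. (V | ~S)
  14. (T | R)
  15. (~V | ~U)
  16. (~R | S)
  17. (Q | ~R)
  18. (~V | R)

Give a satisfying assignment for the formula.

P=1, Q=0, R=0, S=0, T=1, U=1, V=0

T occurs only positively in the remaining clauses — set T = True.
Branch on P: take P = True.
  then R is forced to False.
  then Q is forced to False.
  then V is forced to False.
  then U is forced to True.
  then S is forced to False.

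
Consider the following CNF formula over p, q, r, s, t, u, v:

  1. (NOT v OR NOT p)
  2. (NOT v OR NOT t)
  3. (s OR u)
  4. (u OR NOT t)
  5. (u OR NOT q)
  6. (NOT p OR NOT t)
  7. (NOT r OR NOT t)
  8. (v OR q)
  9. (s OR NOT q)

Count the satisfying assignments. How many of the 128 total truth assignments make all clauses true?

Split on t, then q.
  t=1, q=1: remaining (p,r,s,u,v) ∈ {(0,0,1,1,0)} — 1.
  t=1, q=0: a clause becomes empty — 0.
  t=0, q=1: r free; 3 ways for (p,s,u,v) × 2^1 = 6.
  t=0, q=0: r free; 3 ways for (p,s,u,v) × 2^1 = 6.
Total: 1 + 0 + 6 + 6 = 13.

13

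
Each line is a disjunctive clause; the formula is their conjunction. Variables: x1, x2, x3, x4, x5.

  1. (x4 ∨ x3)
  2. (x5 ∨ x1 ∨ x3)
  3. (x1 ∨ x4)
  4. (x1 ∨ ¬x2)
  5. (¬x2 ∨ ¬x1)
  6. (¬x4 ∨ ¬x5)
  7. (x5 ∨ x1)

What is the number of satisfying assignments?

Satisfying assignments:
  x1=1 x2=0 x3=0 x4=1 x5=0
  x1=1 x2=0 x3=1 x4=0 x5=0
  x1=1 x2=0 x3=1 x4=0 x5=1
  x1=1 x2=0 x3=1 x4=1 x5=0
That's 4 in total.

4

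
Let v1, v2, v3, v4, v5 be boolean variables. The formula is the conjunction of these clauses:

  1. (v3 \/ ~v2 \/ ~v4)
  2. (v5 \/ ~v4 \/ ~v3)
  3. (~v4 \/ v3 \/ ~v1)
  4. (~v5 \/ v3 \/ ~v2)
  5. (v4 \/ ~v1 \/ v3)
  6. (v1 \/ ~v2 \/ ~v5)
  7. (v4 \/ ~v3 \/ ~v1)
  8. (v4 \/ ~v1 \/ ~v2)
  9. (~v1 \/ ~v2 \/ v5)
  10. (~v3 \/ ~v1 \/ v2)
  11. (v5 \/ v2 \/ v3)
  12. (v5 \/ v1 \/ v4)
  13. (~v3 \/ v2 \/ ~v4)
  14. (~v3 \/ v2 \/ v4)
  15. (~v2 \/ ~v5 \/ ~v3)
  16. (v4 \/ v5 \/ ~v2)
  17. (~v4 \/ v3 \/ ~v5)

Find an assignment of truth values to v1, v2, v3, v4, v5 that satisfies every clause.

v1=False, v2=False, v3=False, v4=False, v5=True

Branch on v1: take v1 = False.
Try v2 = False.
The remaining clauses are satisfied by v3 = False, v4 = False, v5 = True.
Every clause has at least one true literal under this assignment.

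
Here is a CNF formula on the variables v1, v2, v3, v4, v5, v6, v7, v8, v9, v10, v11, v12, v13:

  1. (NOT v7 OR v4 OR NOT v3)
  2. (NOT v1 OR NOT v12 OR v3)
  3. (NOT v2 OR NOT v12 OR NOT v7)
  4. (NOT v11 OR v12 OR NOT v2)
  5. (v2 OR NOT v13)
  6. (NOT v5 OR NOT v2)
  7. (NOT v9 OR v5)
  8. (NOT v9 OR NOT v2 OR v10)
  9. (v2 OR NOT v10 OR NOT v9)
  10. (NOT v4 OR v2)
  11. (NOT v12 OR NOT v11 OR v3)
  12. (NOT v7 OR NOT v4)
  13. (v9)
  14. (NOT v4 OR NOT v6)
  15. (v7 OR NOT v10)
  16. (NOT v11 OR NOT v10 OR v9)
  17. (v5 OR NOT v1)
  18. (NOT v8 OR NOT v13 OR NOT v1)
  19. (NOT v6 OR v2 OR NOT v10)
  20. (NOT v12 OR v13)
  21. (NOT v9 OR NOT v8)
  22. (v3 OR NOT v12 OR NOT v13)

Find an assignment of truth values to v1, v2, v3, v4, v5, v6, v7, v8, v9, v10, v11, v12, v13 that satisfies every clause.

v1=0, v2=0, v3=1, v4=0, v5=1, v6=1, v7=0, v8=0, v9=1, v10=0, v11=1, v12=0, v13=0

Unit propagation: (v9) forces v9 = True.
(v5) is a unit clause, so v5 = True.
(NOT v2) is a unit clause, so v2 = False.
Unit propagation: (NOT v13) forces v13 = False.
The clause (NOT v10) is unit: v10 must be False.
(NOT v4) is a unit clause, so v4 = False.
Unit propagation: (NOT v12) forces v12 = False.
(NOT v8) is a unit clause, so v8 = False.
Pure literal: v7 appears only negated; assign v7 = False.
v1, v3, v6, v11 are now unconstrained; take v1 = False, v3 = True, v6 = True, v11 = True.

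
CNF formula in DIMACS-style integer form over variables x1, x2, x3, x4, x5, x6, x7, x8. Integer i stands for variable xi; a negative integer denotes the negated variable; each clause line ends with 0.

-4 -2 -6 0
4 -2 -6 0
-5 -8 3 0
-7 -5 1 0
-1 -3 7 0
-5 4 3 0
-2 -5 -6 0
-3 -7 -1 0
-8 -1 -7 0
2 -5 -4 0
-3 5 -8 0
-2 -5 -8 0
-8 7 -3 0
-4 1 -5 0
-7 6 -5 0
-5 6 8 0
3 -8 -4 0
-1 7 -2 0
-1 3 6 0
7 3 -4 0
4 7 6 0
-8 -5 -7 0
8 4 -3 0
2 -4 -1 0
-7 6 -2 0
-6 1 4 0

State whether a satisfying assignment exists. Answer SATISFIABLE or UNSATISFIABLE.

SATISFIABLE

Try x1 = False.
Set x2 = False and propagate.
Set x3 = True and propagate.
The remaining clauses are satisfied by x4 = True, x5 = False, x6 = True, x7 = True, x8 = False.
Every clause has at least one true literal under this assignment.
So x1=F, x2=F, x3=T, x4=T, x5=F, x6=T, x7=T, x8=F is a satisfying assignment.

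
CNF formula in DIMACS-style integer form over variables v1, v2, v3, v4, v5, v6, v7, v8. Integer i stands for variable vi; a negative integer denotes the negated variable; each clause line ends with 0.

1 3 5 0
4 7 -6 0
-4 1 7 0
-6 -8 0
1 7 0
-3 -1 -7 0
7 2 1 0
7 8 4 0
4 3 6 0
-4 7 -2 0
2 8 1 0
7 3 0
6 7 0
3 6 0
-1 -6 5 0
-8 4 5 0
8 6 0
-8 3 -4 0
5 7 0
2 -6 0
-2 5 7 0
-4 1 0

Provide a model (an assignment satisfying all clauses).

v1=False, v2=True, v3=True, v4=False, v5=False, v6=True, v7=True, v8=False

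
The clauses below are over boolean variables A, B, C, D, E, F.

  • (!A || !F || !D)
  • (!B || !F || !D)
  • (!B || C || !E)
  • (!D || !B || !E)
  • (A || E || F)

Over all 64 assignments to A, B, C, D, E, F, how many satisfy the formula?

36

Split on B, then D.
  B=T, D=T: remaining (A,C,E,F) ∈ {(T,F,F,F); (T,T,F,F)} — 2.
  B=T, D=F: 10 of the 16 assignments to (A,C,E,F) work.
  B=F, D=T: C free; 5 ways for (A,E,F) × 2^1 = 10.
  B=F, D=F: C free; 7 ways for (A,E,F) × 2^1 = 14.
Total: 2 + 10 + 10 + 14 = 36.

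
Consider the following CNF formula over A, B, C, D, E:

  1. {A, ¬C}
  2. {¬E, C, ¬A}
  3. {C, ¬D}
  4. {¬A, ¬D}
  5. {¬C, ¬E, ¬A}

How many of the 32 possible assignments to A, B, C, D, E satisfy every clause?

Satisfying assignments:
  A=0 B=0 C=0 D=0 E=0
  A=0 B=0 C=0 D=0 E=1
  A=0 B=1 C=0 D=0 E=0
  A=0 B=1 C=0 D=0 E=1
  A=1 B=0 C=0 D=0 E=0
  A=1 B=0 C=1 D=0 E=0
  A=1 B=1 C=0 D=0 E=0
  A=1 B=1 C=1 D=0 E=0
Count: 8.

8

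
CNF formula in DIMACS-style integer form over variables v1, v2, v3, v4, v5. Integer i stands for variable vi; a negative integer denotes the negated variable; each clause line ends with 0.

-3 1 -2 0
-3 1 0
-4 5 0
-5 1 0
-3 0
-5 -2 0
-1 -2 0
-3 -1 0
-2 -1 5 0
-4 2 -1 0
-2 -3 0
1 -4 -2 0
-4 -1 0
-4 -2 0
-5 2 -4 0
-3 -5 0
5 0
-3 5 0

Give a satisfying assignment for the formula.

v1=True, v2=False, v3=False, v4=False, v5=True

The clause (~v3) is unit: v3 must be False.
The clause (v5) is unit: v5 must be True.
The clause (v1) is unit: v1 must be True.
Unit propagation: (~v2) forces v2 = False.
(~v4) is a unit clause, so v4 = False.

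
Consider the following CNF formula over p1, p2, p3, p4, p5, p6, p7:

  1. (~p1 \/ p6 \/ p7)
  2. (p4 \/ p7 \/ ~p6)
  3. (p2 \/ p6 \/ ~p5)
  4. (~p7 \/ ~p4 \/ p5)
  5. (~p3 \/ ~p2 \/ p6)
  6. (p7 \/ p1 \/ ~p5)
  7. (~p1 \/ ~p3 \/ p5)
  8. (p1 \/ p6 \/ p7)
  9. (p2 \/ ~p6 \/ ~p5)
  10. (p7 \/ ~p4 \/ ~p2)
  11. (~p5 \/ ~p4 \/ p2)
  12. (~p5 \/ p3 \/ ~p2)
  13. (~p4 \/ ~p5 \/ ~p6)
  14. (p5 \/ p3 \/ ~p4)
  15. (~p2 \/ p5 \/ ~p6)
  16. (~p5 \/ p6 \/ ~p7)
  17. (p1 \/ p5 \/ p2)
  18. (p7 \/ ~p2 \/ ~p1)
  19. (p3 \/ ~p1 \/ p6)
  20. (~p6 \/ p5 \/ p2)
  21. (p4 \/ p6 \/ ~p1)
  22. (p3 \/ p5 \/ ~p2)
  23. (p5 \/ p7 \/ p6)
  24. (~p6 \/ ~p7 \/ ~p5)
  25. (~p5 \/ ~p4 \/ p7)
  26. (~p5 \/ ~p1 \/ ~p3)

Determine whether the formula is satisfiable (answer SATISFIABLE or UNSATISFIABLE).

p5 = True:
  p6 = True:
    propagation gives p2=True, p3=True, p4=False, p7=True; an empty clause results — contradiction.
  p6 = False:
    propagation gives p2=True, p3=False; an empty clause results — contradiction.
p5 = False:
  p6 = True:
    propagation gives p2=False; an empty clause results — contradiction.
  p6 = False:
    propagation gives p7=True, p4=False, p1=False, p2=True; an empty clause results — contradiction.
Every branch closes, so no satisfying assignment exists.

UNSATISFIABLE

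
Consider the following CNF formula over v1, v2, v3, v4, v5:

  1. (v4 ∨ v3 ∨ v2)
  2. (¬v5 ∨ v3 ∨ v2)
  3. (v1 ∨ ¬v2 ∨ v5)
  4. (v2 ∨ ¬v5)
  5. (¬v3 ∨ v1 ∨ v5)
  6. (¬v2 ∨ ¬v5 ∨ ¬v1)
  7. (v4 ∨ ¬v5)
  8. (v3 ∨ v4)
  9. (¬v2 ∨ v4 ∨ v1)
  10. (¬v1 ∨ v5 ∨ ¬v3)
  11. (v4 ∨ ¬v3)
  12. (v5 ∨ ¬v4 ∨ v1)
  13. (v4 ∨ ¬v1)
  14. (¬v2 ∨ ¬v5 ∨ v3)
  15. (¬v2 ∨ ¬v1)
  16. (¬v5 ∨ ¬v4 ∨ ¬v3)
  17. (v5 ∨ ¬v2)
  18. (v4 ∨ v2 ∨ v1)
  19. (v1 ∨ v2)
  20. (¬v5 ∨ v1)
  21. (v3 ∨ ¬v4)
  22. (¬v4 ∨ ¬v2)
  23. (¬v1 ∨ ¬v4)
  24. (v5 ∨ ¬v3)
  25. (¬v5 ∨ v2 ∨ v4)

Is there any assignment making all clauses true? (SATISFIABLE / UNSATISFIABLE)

UNSATISFIABLE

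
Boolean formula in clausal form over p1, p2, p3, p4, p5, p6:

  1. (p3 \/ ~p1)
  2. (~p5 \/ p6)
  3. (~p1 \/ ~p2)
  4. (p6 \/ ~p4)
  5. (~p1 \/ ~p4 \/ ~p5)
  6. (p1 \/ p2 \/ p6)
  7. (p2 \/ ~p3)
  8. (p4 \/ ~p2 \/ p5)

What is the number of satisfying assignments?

10

Case analysis on p1 and p2:
  p1=T, p2=T: a clause becomes empty — 0.
  p1=T, p2=F: a clause becomes empty — 0.
  p1=F, p2=T: p3 free; 3 ways for (p4,p5,p6) × 2^1 = 6.
  p1=F, p2=F: remaining (p3,p4,p5,p6) ∈ {(F,F,F,T); (F,F,T,T); (F,T,F,T); (F,T,T,T)} — 4.
Total: 0 + 0 + 6 + 4 = 10.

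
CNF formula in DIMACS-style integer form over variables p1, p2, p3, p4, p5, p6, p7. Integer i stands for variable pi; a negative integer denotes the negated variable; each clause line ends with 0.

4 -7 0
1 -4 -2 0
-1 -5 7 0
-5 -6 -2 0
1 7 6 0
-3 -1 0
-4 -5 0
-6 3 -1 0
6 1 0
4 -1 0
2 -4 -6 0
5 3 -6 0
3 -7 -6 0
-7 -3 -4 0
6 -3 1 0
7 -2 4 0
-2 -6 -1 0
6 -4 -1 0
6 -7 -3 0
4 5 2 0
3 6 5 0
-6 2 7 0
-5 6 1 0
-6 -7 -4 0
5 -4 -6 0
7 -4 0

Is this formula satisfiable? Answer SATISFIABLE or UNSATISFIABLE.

p6 = True:
  p4 = True:
    propagation gives p5=False; an empty clause results — contradiction.
  p4 = False:
    propagation gives p7=False, p1=False, p2=False; an empty clause results — contradiction.
p6 = False:
  propagation gives p1=True, p3=False, p4=True; an empty clause results — contradiction.
Every branch closes, so no satisfying assignment exists.

UNSATISFIABLE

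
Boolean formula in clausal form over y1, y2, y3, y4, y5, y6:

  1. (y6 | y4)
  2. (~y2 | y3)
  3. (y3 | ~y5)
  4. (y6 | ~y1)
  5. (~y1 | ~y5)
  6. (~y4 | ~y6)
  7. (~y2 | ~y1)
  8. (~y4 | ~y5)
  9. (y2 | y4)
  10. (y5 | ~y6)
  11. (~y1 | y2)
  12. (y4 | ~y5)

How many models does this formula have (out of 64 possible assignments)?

The models are:
  y1=0 y2=0 y3=0 y4=1 y5=0 y6=0
  y1=0 y2=0 y3=1 y4=1 y5=0 y6=0
  y1=0 y2=1 y3=1 y4=1 y5=0 y6=0
That's 3 in total.

3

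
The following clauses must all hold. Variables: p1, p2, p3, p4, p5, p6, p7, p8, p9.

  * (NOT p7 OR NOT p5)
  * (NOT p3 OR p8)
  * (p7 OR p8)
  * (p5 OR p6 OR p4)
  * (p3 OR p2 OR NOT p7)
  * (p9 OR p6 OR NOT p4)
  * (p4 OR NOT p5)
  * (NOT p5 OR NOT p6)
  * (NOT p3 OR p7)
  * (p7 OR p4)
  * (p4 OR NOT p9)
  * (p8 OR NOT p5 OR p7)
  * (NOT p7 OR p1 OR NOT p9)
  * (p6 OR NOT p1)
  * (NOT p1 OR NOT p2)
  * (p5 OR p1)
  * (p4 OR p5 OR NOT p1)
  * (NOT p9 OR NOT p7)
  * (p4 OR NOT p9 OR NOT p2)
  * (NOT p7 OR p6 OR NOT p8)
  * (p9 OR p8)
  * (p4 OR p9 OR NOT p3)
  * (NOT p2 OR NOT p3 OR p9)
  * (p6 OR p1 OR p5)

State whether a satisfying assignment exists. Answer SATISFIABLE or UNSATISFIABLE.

SATISFIABLE

Branch on p1: take p1 = False.
  then p5 is forced to True.
  then p7 is forced to False.
  then p8 is forced to True.
  then p4 is forced to True.
  then p6 is forced to False.
  then p9 is forced to True.
  then p3 is forced to False.
p2 is now unconstrained; take p2 = True.
Every clause has at least one true literal under this assignment.
So p1=F  p2=T  p3=F  p4=T  p5=T  p6=F  p7=F  p8=T  p9=T is a satisfying assignment.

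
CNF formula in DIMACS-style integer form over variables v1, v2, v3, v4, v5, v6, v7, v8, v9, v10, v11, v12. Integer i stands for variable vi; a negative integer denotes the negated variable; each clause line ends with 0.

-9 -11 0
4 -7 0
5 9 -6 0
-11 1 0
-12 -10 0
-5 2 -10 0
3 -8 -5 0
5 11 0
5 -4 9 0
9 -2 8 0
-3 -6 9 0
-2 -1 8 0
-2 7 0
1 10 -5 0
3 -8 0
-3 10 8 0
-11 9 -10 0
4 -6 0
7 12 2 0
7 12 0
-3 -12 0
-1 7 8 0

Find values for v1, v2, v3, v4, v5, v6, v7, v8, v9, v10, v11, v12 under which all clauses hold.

v1 = T, v2 = T, v3 = T, v4 = T, v5 = T, v6 = F, v7 = T, v8 = T, v9 = F, v10 = T, v11 = F, v12 = F

v6 occurs only negated in the remaining clauses — set v6 = False.
Try v1 = True.
Try v2 = True.
  then v8 is forced to True.
  then v7 is forced to True.
  then v4 is forced to True.
  then v3 is forced to True.
  then v12 is forced to False.
The remaining clauses are satisfied by v5 = True, v9 = False, v10 = True, v11 = False.
Every clause has at least one true literal under this assignment.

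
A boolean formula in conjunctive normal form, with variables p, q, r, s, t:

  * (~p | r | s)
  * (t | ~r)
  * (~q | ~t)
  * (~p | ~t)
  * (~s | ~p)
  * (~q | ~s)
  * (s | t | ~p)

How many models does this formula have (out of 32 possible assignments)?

7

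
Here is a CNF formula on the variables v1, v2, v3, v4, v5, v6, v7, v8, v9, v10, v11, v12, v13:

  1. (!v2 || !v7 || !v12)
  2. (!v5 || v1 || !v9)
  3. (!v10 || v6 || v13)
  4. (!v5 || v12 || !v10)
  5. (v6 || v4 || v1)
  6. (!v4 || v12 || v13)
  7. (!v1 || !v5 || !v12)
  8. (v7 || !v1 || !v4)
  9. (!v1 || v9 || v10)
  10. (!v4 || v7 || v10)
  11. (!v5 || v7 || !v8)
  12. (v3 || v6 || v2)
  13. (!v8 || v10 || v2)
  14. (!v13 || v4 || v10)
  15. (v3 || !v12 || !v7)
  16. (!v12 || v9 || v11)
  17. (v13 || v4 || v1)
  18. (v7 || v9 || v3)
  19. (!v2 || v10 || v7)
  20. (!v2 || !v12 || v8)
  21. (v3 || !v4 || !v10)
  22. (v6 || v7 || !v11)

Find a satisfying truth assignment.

Pure literal: v5 appears only negated; assign v5 = False.
Pure literal: v6 appears only positively; assign v6 = True.
Set v1 = True and propagate.
For the remaining variables, v2 = True, v3 = False, v4 = False, v7 = False, v8 = True, v9 = True, v10 = True, v11 = True, v12 = False, v13 = True works.
Check each clause:
  1. (!v12 || !v2 || !v7) — !v7 is true.
  2. (!v9 || !v5 || v1) — v1 is true.
  3. (v6 || v13 || !v10) — v13 is true.
  4. (!v5 || v12 || !v10) — !v5 is true.
  5. (v6 || v1 || v4) — v1 is true.
  6. (v12 || v13 || !v4) — !v4 is true.
  7. (!v12 || !v1 || !v5) — !v5 is true.
  8. (!v1 || !v4 || v7) — !v4 is true.
  9. (!v1 || v10 || v9) — v9 is true.
  10. (v7 || v10 || !v4) — v10 is true.
  11. (!v5 || v7 || !v8) — !v5 is true.
  12. (v2 || v3 || v6) — v2 is true.
  13. (v2 || v10 || !v8) — v10 is true.
  14. (v4 || v10 || !v13) — v10 is true.
  15. (!v7 || !v12 || v3) — !v7 is true.
  16. (!v12 || v9 || v11) — v9 is true.
  17. (v4 || v13 || v1) — v1 is true.
  18. (v7 || v3 || v9) — v9 is true.
  19. (v10 || !v2 || v7) — v10 is true.
  20. (!v12 || !v2 || v8) — v8 is true.
  21. (!v10 || v3 || !v4) — !v4 is true.
  22. (v6 || v7 || !v11) — v6 is true.

v1=T  v2=T  v3=F  v4=F  v5=F  v6=T  v7=F  v8=T  v9=T  v10=T  v11=T  v12=F  v13=T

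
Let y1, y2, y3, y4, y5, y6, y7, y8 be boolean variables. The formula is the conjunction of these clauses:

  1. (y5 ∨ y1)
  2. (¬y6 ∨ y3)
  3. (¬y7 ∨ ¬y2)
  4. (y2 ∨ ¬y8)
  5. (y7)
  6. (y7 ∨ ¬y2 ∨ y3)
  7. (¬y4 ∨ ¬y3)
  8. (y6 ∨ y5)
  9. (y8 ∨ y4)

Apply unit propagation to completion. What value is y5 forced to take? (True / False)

(y7) is a unit clause: y7 = True.
In (¬y7 ∨ ¬y2), ¬y7 is now false; ¬y2 must hold, so y2 = False.
(y2 ∨ ¬y8): since y2 = False, the clause reduces to (¬y8). y8 = False.
(y4 ∨ y8) with y8 = False leaves only y4, so y4 = True.
(¬y3 ∨ ¬y4): since y4 = True, the clause reduces to (¬y3). y3 = False.
In (¬y6 ∨ y3), y3 is now false; ¬y6 must hold, so y6 = False.
From (y5 ∨ y6) and y6 = False: y5 = True.

True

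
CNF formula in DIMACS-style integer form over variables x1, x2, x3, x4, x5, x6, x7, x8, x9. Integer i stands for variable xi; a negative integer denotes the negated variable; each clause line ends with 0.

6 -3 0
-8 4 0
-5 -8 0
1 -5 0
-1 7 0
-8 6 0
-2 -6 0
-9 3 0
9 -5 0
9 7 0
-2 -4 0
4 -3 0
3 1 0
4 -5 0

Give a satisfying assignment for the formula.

x1=F, x2=F, x3=T, x4=T, x5=F, x6=T, x7=F, x8=T, x9=T

Pure literal: x2 appears only negated; assign x2 = False.
x5 occurs only negated in the remaining clauses — set x5 = False.
Branch on x1: take x1 = False.
  then x3 is forced to True.
  then x6 is forced to True.
  then x4 is forced to True.
For the remaining variables, x7 = False, x8 = True, x9 = True works.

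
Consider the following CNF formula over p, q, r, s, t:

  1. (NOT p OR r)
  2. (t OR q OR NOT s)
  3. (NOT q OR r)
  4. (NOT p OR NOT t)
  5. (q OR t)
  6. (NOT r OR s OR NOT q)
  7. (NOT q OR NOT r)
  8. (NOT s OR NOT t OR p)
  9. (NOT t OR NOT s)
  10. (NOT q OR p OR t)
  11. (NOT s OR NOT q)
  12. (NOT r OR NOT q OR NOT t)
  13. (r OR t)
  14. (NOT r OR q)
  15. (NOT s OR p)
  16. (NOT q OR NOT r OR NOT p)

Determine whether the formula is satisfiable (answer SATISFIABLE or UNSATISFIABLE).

Branch on p: take p = False.
  then s is forced to False.
Try q = False.
  then t is forced to True.
  then r is forced to False.
So p=F, q=F, r=F, s=F, t=T is a satisfying assignment.

SATISFIABLE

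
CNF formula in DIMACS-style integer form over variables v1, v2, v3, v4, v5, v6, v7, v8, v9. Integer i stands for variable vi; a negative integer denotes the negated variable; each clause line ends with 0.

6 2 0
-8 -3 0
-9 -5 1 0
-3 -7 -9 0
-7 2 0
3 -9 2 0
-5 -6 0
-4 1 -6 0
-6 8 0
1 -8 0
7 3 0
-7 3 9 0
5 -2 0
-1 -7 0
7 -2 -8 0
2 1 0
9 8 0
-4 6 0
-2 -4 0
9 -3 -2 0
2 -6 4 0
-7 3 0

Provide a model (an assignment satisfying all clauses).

v1 = 1, v2 = 1, v3 = 1, v4 = 0, v5 = 1, v6 = 0, v7 = 0, v8 = 0, v9 = 1

Branch on v1: take v1 = True.
  then v7 is forced to False.
  then v3 is forced to True.
  then v8 is forced to False.
  then v6 is forced to False.
  then v2 is forced to True.
  then v5 is forced to True.
  then v9 is forced to True.
  then v4 is forced to False.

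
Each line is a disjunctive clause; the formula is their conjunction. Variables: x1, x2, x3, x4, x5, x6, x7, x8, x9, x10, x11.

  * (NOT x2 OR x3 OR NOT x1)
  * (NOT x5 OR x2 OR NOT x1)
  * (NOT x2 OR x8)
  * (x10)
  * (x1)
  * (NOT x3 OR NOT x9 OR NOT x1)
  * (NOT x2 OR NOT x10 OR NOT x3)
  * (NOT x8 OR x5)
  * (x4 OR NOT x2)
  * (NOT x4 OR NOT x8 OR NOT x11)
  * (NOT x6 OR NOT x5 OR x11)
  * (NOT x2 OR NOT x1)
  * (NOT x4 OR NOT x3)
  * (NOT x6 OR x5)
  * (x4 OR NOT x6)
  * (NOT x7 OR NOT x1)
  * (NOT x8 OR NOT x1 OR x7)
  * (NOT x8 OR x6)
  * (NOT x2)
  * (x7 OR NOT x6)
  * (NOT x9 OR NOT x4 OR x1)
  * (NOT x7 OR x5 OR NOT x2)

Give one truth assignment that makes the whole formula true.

x1=T  x2=F  x3=F  x4=F  x5=F  x6=F  x7=F  x8=F  x9=F  x10=T  x11=T

Check each clause:
  1. (NOT x2 OR x3 OR NOT x1) — NOT x2 is true.
  2. (x2 OR NOT x5 OR NOT x1) — NOT x5 is true.
  3. (NOT x2 OR x8) — NOT x2 is true.
  4. (x10) — x10 is true.
  5. (x1) — x1 is true.
  6. (NOT x1 OR NOT x9 OR NOT x3) — NOT x3 is true.
  7. (NOT x10 OR NOT x2 OR NOT x3) — NOT x3 is true.
  8. (NOT x8 OR x5) — NOT x8 is true.
  9. (x4 OR NOT x2) — NOT x2 is true.
  10. (NOT x4 OR NOT x11 OR NOT x8) — NOT x8 is true.
  11. (x11 OR NOT x5 OR NOT x6) — NOT x6 is true.
  12. (NOT x1 OR NOT x2) — NOT x2 is true.
  13. (NOT x4 OR NOT x3) — NOT x4 is true.
  14. (x5 OR NOT x6) — NOT x6 is true.
  15. (NOT x6 OR x4) — NOT x6 is true.
  16. (NOT x1 OR NOT x7) — NOT x7 is true.
  17. (x7 OR NOT x8 OR NOT x1) — NOT x8 is true.
  18. (NOT x8 OR x6) — NOT x8 is true.
  19. (NOT x2) — NOT x2 is true.
  20. (NOT x6 OR x7) — NOT x6 is true.
  21. (x1 OR NOT x9 OR NOT x4) — x1 is true.
  22. (x5 OR NOT x2 OR NOT x7) — NOT x7 is true.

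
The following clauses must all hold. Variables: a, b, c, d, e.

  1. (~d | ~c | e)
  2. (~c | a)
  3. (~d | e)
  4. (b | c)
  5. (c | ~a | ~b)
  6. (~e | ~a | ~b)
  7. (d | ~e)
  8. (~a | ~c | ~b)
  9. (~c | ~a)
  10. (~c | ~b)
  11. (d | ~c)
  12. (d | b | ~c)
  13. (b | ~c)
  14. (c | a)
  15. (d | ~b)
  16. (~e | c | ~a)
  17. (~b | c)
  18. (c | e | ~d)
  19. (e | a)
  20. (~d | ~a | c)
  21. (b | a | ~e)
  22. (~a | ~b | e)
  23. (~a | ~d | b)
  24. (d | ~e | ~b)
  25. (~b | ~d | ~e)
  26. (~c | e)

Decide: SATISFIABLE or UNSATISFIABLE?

UNSATISFIABLE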